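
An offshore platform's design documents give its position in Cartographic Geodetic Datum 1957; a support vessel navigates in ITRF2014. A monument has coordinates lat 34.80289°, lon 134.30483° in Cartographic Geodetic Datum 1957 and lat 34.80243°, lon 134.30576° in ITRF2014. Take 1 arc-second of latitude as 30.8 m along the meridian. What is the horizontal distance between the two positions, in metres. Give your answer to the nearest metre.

Δφ = 34.80243° − 34.80289° = -0.00046°; Δλ = 134.30576° − 134.30483° = +0.00093°.
1° of latitude = 3600 × 30.80 = 110880 m.
ΔN = Δφ × 110880 = -51.0 m; ΔE = Δλ × 110880 × cos(34.80289°) = +0.00093 × 110880 × 0.821120 = 84.7 m.
Distance = √(ΔE² + ΔN²) = √(84.7² + (-51.0)²) = 98.8 m.

99 m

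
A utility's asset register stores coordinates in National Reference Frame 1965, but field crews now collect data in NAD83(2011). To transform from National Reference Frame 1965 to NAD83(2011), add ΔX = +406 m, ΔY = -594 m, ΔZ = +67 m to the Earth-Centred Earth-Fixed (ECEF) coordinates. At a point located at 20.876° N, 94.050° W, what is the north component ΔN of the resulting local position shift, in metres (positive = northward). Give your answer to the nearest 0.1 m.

ΔN = -138.3 m

At φ = 20.876°, λ = -94.050°: sin φ = 0.356347, cos φ = 0.934354, sin λ = -0.997503, cos λ = -0.070627.
ΔN = −sin φ cos λ·ΔX − sin φ sin λ·ΔY + cos φ·ΔZ = −(0.356347)(-0.070627)(406) − (0.356347)(-0.997503)(-594) + (0.934354)(67) = -138.32 m.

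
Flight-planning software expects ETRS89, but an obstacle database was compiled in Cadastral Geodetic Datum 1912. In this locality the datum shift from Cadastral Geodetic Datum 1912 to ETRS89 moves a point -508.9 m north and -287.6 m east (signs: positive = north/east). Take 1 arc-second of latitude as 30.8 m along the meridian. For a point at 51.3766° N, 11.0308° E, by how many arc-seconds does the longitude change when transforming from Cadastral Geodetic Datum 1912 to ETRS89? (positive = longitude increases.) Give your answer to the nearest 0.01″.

At latitude 51.3766°, cos φ = 0.624199.
1″ of longitude at this latitude = 30.80 × cos φ = 19.2253 m, so Δλ = -287.6 / 19.2253 = -14.959″.

Δλ = -14.96″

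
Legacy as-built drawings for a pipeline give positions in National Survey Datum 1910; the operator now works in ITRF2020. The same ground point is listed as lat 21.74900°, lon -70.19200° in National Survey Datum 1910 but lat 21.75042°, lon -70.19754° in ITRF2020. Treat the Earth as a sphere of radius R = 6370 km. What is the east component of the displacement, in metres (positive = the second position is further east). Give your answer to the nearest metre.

ΔE = -572 m

Δφ = 21.75042° − 21.74900° = +0.00142°; Δλ = -70.19754° − -70.19200° = -0.00554°.
1° along a meridian = πR/180 = 111177 m.
ΔN = Δφ × 111177 = 157.9 m; ΔE = Δλ × 111177 × cos(21.74900°) = -0.00554 × 111177 × 0.928816 = -572.1 m.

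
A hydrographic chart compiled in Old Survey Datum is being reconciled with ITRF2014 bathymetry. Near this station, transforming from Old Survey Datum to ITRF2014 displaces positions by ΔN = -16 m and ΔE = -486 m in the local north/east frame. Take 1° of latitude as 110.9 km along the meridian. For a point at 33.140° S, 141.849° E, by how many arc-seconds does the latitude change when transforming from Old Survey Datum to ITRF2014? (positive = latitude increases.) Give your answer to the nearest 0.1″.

Δφ = -0.5″

1° of latitude = 110.9 km, so Δφ = -16.0 / 110900 = -0.0001443° = -0.519″.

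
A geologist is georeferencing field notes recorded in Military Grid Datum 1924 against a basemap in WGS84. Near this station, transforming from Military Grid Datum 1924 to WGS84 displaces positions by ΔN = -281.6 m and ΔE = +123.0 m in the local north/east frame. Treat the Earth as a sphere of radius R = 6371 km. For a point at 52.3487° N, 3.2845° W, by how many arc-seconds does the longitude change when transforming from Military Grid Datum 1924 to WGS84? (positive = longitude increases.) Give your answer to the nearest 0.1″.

At latitude 52.3487°, cos φ = 0.610854.
One radian of longitude at latitude φ spans R cos φ, so Δλ = ΔE / (R cos φ) = 123.0 / (6371000 × 0.610854) = 3.1605e-05 rad = 6.519″.

Δλ = 6.5″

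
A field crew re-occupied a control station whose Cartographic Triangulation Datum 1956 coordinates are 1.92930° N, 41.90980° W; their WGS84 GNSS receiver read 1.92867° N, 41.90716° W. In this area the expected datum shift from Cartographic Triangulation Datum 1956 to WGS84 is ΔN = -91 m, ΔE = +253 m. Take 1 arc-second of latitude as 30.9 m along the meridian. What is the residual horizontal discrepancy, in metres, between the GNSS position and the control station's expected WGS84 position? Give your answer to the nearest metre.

Observed coordinate differences: Δφ = -0.00063°, Δλ = +0.00264°.
Converting to metres (1° lat = 111240 m, cos φ = 0.999433): observed ΔN = -70.1 m, observed ΔE = 293.5 m.
Subtracting the expected shift leaves a residual of -70.1 − (-91) = 20.9 m north and 293.5 − (253) = 40.5 m east.
Residual distance = √(20.9² + 40.5²) = 45.6 m.

46 m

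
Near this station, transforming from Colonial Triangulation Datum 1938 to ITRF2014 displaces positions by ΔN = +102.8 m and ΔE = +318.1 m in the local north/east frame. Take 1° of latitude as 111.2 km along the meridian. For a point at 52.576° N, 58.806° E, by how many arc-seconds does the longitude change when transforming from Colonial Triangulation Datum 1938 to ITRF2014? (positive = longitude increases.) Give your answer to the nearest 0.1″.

Δλ = 16.9″

At latitude 52.576°, cos φ = 0.607709.
1° of longitude at this latitude = 111.2 × cos φ = 67.58 km, so Δλ = 318.1 / 67577.2 = 0.0047072° = 16.946″.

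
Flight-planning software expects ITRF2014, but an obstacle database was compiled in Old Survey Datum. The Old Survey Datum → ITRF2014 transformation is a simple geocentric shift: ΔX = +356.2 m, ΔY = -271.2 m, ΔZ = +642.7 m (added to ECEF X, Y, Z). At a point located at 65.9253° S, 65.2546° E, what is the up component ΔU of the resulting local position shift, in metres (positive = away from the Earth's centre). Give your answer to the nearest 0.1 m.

ΔU = -626.4 m

The local up (radial) axis is (cos φ cos λ, cos φ sin λ, sin φ), giving ΔU = 60.822 − 100.472 − 586.794 = -626.44 m.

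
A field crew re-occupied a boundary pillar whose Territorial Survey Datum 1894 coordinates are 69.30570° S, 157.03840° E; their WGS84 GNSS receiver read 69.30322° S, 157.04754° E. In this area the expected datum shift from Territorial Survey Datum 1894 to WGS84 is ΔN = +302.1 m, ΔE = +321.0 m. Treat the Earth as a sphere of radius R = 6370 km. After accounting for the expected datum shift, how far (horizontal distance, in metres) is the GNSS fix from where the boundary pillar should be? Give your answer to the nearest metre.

Observed coordinate differences: Δφ = +0.00248°, Δλ = +0.00914°.
Converting to metres (1° lat = 111177 m, cos φ = 0.353382): observed ΔN = 275.7 m, observed ΔE = 359.1 m.
Subtracting the expected shift leaves a residual of 275.7 − (302.1) = -26.4 m north and 359.1 − (321.0) = 38.1 m east.
Residual distance = √((-26.4)² + 38.1²) = 46.3 m.

46 m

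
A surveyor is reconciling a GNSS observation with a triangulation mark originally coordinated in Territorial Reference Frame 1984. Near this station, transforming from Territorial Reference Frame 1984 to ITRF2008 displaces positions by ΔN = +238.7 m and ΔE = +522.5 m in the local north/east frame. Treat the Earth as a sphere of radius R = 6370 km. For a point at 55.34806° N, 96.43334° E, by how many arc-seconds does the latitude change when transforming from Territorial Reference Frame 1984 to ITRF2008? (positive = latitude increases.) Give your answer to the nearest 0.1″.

On a sphere of radius R, 1 rad of latitude = R, so Δφ = ΔN / R = 238.7 / 6370000 = 3.7473e-05 rad = 7.729″.

Δφ = 7.7″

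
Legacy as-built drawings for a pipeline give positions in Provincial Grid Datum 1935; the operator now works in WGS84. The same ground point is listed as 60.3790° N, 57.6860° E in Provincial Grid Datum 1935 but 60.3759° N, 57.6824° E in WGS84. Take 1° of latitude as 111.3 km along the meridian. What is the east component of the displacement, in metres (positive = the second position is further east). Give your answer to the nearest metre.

ΔE = -198 m

Δφ = 60.3759° − 60.3790° = -0.0031°; Δλ = 57.6824° − 57.6860° = -0.0036°.
ΔN = Δφ × 111300 = -345.0 m; ΔE = Δλ × 111300 × cos(60.3790°) = -0.0036 × 111300 × 0.494261 = -198.0 m.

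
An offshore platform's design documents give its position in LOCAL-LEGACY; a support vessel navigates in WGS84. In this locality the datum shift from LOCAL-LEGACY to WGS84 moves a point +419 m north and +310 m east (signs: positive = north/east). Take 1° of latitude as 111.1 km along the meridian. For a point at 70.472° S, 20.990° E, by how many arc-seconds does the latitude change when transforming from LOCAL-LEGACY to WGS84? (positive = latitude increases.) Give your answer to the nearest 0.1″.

Δφ = 13.6″

1° of latitude = 111.1 km, so Δφ = 419.0 / 111100 = 0.0037714° = 13.577″.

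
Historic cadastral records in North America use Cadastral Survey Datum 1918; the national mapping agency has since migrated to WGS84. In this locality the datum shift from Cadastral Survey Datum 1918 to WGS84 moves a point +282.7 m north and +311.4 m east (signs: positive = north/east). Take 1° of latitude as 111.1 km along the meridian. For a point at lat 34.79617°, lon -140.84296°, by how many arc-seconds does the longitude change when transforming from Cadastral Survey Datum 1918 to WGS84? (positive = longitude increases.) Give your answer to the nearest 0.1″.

Δλ = 12.3″

At latitude 34.79617°, cos φ = 0.821187.
1° of longitude at this latitude = 111.1 × cos φ = 91.23 km, so Δλ = 311.4 / 91233.9 = 0.0034132° = 12.288″.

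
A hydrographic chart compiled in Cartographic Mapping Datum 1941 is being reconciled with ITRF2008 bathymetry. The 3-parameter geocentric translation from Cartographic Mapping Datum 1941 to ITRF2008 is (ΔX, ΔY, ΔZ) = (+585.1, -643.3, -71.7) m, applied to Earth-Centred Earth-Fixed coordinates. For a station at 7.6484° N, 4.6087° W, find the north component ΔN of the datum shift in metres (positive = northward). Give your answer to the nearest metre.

ΔN = -156 m

At φ = 7.6484°, λ = -4.6087°: sin φ = 0.133094, cos φ = 0.991103, sin λ = -0.080350, cos λ = 0.996767.
ΔN = −sin φ cos λ·ΔX − sin φ sin λ·ΔY + cos φ·ΔZ = −(0.133094)(0.996767)(585.1) − (0.133094)(-0.080350)(-643.3) + (0.991103)(-71.7) = -155.56 m.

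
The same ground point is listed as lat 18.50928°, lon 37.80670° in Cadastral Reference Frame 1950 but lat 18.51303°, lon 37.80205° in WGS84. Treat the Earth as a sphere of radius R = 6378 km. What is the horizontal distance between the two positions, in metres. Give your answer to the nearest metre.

644 m

Δφ = 18.51303° − 18.50928° = +0.00375°; Δλ = 37.80205° − 37.80670° = -0.00465°.
1° along a meridian = πR/180 = 111317 m.
ΔN = Δφ × 111317 = 417.4 m; ΔE = Δλ × 111317 × cos(18.50928°) = -0.00465 × 111317 × 0.948272 = -490.8 m.
Distance = √(ΔE² + ΔN²) = √((-490.8)² + 417.4²) = 644.4 m.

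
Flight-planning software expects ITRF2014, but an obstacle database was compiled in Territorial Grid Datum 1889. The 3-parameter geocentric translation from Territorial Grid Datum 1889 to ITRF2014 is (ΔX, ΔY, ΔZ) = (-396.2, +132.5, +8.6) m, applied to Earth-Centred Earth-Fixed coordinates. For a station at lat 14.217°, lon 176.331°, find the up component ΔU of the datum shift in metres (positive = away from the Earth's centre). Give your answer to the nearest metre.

ΔU = 394 m

At φ = 14.217°, λ = 176.331°: sin φ = 0.245595, cos φ = 0.969373, sin λ = 0.063992, cos λ = -0.997950.
ΔU = cos φ cos λ·ΔX + cos φ sin λ·ΔY + sin φ·ΔZ = (0.969373)(-0.997950)(-396.2) + (0.969373)(0.063992)(132.5) + (0.245595)(8.6) = 393.61 m.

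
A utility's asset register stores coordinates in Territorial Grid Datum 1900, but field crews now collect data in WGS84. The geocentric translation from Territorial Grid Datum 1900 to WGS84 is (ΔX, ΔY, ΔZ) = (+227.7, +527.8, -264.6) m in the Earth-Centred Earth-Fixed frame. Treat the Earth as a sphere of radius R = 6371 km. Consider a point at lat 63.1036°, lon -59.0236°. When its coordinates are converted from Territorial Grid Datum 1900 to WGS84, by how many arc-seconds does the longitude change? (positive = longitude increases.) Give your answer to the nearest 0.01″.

sin φ = 0.891826, cos φ = 0.452379, sin λ = -0.857379, cos λ = 0.514685.
East component: ΔE = −sin λ·ΔX + cos λ·ΔY = −(-0.857379)(227.7) + (0.514685)(527.8) = 466.88 m.
1° of latitude spans πR/180 = 111195 m; at latitude φ, 1° of longitude spans that × cos φ = 50302.2 m, so Δλ = 466.88 / 50302.2 × 3600 = 33.413″.

Δλ = 33.41″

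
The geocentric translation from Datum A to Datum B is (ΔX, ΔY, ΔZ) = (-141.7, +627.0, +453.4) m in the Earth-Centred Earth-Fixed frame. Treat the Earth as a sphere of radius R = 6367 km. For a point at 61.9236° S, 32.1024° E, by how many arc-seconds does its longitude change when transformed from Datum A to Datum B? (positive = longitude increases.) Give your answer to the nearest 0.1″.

Δλ = 41.7″

sin φ = -0.882321, cos φ = 0.470648, sin λ = 0.531434, cos λ = 0.847100.
East component: ΔE = −sin λ·ΔX + cos λ·ΔY = −(0.531434)(-141.7) + (0.847100)(627.0) = 606.44 m.
1° of latitude spans πR/180 = 111125 m; at latitude φ, 1° of longitude spans that × cos φ = 52300.9 m, so Δλ = 606.44 / 52300.9 × 3600 = 41.742″.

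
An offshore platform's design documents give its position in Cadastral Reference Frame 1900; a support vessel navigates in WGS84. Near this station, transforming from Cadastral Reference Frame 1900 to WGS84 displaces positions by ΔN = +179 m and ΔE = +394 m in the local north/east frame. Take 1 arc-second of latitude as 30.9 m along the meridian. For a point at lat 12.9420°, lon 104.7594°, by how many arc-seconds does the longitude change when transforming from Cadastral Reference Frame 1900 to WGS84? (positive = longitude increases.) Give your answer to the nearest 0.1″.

At latitude 12.9420°, cos φ = 0.974597.
1″ of longitude at this latitude = 30.90 × cos φ = 30.1151 m, so Δλ = 394.0 / 30.1151 = 13.083″.

Δλ = 13.1″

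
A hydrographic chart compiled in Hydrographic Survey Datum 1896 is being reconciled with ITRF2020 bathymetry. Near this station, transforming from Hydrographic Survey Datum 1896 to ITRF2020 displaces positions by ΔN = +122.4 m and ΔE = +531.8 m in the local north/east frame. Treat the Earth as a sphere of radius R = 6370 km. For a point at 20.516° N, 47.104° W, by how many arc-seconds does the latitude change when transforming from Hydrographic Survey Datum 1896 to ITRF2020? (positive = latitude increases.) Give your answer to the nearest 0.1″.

On a sphere of radius R, 1 rad of latitude = R, so Δφ = ΔN / R = 122.4 / 6370000 = 1.9215e-05 rad = 3.963″.

Δφ = 4.0″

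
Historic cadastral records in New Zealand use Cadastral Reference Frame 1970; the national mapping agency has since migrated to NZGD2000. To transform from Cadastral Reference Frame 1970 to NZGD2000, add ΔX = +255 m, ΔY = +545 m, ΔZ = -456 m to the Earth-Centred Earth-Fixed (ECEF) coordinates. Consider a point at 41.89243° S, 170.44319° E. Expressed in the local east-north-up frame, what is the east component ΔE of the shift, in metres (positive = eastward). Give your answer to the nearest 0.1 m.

ΔE = -579.8 m

At φ = -41.89243°, λ = 170.44319°: sin φ = -0.667734, cos φ = 0.744400, sin λ = 0.166025, cos λ = -0.986121.
ΔE = −sin λ·ΔX + cos λ·ΔY = −(0.166025)·(255) + (-0.986121)·(545) = -579.77 m.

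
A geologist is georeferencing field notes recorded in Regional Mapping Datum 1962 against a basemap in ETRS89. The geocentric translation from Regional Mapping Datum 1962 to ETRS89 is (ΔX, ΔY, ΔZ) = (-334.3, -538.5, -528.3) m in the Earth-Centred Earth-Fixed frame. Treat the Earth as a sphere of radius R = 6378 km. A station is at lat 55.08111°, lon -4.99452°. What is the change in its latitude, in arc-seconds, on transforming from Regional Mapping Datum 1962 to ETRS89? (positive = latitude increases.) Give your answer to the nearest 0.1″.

sin φ = 0.819963, cos φ = 0.572416, sin λ = -0.087060, cos λ = 0.996203.
North component: ΔN = −sin φ cos λ·ΔX − sin φ sin λ·ΔY + cos φ·ΔZ = −(0.819963)(0.996203)(-334.3) − (0.819963)(-0.087060)(-538.5) + (0.572416)(-528.3) = -67.78 m.
1° of latitude spans πR/180 = 111317 m, so Δφ = -67.78 / 111317 × 3600 = -2.192″.

Δφ = -2.2″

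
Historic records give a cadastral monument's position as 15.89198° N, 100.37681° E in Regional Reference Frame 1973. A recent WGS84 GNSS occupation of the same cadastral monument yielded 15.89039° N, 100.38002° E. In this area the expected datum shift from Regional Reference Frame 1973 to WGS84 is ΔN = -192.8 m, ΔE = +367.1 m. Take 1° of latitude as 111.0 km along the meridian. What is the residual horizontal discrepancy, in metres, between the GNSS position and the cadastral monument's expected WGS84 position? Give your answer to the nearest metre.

Observed coordinate differences: Δφ = -0.00159°, Δλ = +0.00321°.
Converting to metres (1° lat = 111000 m, cos φ = 0.961780): observed ΔN = -176.5 m, observed ΔE = 342.7 m.
Subtracting the expected shift leaves a residual of -176.5 − (-192.8) = 16.3 m north and 342.7 − (367.1) = -24.4 m east.
Residual distance = √(16.3² + (-24.4)²) = 29.4 m.

29 m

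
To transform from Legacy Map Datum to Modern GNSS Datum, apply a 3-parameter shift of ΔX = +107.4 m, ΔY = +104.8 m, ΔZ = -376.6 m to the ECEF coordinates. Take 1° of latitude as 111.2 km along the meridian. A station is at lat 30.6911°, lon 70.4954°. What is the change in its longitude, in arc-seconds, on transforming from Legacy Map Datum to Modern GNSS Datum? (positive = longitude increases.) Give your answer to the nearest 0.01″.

sin φ = 0.510409, cos φ = 0.859932, sin λ = 0.942615, cos λ = 0.333883.
East component: ΔE = −sin λ·ΔX + cos λ·ΔY = −(0.942615)(107.4) + (0.333883)(104.8) = -66.25 m.
1° of latitude spans 111200 m; at latitude φ, 1° of longitude spans that × cos φ = 95624.4 m, so Δλ = -66.25 / 95624.4 × 3600 = -2.494″.

Δλ = -2.49″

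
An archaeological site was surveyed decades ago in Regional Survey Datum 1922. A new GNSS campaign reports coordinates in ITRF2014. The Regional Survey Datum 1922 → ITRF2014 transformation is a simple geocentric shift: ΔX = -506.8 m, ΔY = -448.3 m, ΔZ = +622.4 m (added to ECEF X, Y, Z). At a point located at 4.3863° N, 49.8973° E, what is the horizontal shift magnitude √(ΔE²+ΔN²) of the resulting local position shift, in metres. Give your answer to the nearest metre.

679 m

The local east axis at (φ, λ) is (−sin λ, cos λ, 0), so ΔE = −sin(49.8973°)·(-506.8) + cos(49.8973°)·(-448.3) = 98.87 m.
The local north axis is (−sin φ cos λ, −sin φ sin λ, cos φ), giving ΔN = 24.968 + 26.225 + 620.577 = 671.77 m.
Horizontal magnitude = √(ΔE² + ΔN²) = √(98.87² + 671.77²) = 679.01 m.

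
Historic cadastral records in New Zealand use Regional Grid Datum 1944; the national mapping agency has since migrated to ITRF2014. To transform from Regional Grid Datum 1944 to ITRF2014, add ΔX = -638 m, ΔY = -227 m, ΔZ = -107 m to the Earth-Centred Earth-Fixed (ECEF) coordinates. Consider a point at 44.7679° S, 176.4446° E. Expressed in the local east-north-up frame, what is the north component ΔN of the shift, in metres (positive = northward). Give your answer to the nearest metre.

At φ = -44.7679°, λ = 176.4446°: sin φ = -0.704237, cos φ = 0.709965, sin λ = 0.062014, cos λ = -0.998075.
ΔN = −sin φ cos λ·ΔX − sin φ sin λ·ΔY + cos φ·ΔZ = −(-0.704237)(-0.998075)(-638) − (-0.704237)(0.062014)(-227) + (0.709965)(-107) = 362.56 m.

ΔN = 363 m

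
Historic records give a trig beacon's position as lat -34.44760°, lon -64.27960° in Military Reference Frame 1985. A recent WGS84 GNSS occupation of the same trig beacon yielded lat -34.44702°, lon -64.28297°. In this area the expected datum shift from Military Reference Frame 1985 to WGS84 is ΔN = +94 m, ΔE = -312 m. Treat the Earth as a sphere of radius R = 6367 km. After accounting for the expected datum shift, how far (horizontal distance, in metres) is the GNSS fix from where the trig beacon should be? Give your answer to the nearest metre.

30 m

Observed coordinate differences: Δφ = +0.00058°, Δλ = -0.00337°.
Converting to metres (1° lat = 111125 m, cos φ = 0.824644): observed ΔN = 64.5 m, observed ΔE = -308.8 m.
Subtracting the expected shift leaves a residual of 64.5 − (94) = -29.5 m north and -308.8 − (-312) = 3.2 m east.
Residual distance = √((-29.5)² + 3.2²) = 29.7 m.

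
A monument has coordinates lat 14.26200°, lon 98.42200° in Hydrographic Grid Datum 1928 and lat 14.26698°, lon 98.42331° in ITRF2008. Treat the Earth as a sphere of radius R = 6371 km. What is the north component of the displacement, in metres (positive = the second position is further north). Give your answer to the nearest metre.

ΔN = 554 m

Δφ = 14.26698° − 14.26200° = +0.00498°; Δλ = 98.42331° − 98.42200° = +0.00131°.
1° along a meridian = πR/180 = 111195 m.
ΔN = Δφ × 111195 = 553.8 m; ΔE = Δλ × 111195 × cos(14.26200°) = +0.00131 × 111195 × 0.969179 = 141.2 m.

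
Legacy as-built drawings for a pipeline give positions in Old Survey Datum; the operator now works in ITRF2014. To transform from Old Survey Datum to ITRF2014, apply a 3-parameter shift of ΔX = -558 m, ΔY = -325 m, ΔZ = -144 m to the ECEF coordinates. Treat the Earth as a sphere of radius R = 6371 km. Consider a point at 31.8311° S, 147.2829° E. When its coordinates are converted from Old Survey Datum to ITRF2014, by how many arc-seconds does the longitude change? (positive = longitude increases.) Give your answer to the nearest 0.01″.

Δλ = 21.91″

sin φ = -0.527417, cos φ = 0.849607, sin λ = 0.540491, cos λ = -0.841350.
East component: ΔE = −sin λ·ΔX + cos λ·ΔY = −(0.540491)(-558) + (-0.841350)(-325) = 575.03 m.
1° of latitude spans πR/180 = 111195 m; at latitude φ, 1° of longitude spans that × cos φ = 94471.9 m, so Δλ = 575.03 / 94471.9 × 3600 = 21.913″.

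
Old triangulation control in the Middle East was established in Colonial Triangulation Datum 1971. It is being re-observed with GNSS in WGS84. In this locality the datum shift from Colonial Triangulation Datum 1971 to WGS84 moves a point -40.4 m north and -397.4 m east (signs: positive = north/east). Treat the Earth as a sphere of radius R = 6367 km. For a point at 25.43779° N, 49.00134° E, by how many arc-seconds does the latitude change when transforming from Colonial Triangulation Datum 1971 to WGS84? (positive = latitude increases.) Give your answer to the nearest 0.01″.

On a sphere of radius R, 1 rad of latitude = R, so Δφ = ΔN / R = -40.4 / 6367000 = -6.3452e-06 rad = -1.309″.

Δφ = -1.31″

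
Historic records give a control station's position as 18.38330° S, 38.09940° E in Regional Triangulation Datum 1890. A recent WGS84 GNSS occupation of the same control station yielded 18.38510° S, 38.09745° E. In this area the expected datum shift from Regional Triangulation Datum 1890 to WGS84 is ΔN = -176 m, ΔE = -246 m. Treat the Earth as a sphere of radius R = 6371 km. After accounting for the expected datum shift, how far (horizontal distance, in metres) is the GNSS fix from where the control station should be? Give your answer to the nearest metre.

Observed coordinate differences: Δφ = -0.00180°, Δλ = -0.00195°.
Converting to metres (1° lat = 111195 m, cos φ = 0.948968): observed ΔN = -200.2 m, observed ΔE = -205.8 m.
Subtracting the expected shift leaves a residual of -200.2 − (-176) = -24.2 m north and -205.8 − (-246) = 40.2 m east.
Residual distance = √((-24.2)² + 40.2²) = 46.9 m.

47 m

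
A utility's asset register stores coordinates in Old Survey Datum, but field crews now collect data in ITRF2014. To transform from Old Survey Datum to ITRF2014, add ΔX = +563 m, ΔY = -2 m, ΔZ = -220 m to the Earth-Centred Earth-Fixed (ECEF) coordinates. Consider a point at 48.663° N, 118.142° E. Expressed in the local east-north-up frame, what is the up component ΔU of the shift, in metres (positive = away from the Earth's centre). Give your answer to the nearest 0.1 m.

The local up (radial) axis is (cos φ cos λ, cos φ sin λ, sin φ), giving ΔU = -175.388 − 1.165 − 165.184 = -341.74 m.

ΔU = -341.7 m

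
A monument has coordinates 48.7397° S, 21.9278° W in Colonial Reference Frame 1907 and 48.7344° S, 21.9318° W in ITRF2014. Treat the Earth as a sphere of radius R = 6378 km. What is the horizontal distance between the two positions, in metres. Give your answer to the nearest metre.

Δφ = -48.7344° − -48.7397° = +0.0053°; Δλ = -21.9318° − -21.9278° = -0.0040°.
1° along a meridian = πR/180 = 111317 m.
ΔN = Δφ × 111317 = 590.0 m; ΔE = Δλ × 111317 × cos(-48.7397°) = -0.0040 × 111317 × 0.659481 = -293.6 m.
Distance = √(ΔE² + ΔN²) = √((-293.6)² + 590.0²) = 659.0 m.

659 m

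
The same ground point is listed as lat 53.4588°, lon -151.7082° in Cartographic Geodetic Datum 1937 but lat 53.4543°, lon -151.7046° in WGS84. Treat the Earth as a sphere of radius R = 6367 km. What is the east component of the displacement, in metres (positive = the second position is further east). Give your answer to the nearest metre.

ΔE = 238 m

Δφ = 53.4543° − 53.4588° = -0.0045°; Δλ = -151.7046° − -151.7082° = +0.0036°.
1° along a meridian = πR/180 = 111125 m.
ΔN = Δφ × 111125 = -500.1 m; ΔE = Δλ × 111125 × cos(53.4588°) = +0.0036 × 111125 × 0.595401 = 238.2 m.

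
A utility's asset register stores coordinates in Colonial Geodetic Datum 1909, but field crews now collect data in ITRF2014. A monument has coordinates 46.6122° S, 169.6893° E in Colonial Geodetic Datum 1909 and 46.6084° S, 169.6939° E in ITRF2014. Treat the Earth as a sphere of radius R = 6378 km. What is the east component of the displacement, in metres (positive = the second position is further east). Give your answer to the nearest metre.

Δφ = -46.6084° − -46.6122° = +0.0038°; Δλ = 169.6939° − 169.6893° = +0.0046°.
1° along a meridian = πR/180 = 111317 m.
ΔN = Δφ × 111317 = 423.0 m; ΔE = Δλ × 111317 × cos(-46.6122°) = +0.0046 × 111317 × 0.686933 = 351.7 m.

ΔE = 352 m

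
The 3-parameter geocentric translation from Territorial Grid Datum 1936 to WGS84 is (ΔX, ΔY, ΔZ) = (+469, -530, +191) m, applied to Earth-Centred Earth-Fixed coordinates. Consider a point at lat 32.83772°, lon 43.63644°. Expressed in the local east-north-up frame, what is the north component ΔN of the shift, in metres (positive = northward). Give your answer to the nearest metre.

ΔN = 175 m

The local north axis is (−sin φ cos λ, −sin φ sin λ, cos φ), giving ΔN = -184.060 + 198.328 + 160.480 = 174.75 m.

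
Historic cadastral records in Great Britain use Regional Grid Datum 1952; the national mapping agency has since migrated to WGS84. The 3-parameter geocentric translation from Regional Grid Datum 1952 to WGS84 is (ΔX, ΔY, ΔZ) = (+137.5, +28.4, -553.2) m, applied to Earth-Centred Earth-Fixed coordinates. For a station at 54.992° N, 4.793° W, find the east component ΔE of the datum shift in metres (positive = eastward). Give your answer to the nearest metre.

The local east axis at (φ, λ) is (−sin λ, cos λ, 0), so ΔE = −sin(-4.793°)·137.5 + cos(-4.793°)·28.4 = 39.79 m.

ΔE = 40 m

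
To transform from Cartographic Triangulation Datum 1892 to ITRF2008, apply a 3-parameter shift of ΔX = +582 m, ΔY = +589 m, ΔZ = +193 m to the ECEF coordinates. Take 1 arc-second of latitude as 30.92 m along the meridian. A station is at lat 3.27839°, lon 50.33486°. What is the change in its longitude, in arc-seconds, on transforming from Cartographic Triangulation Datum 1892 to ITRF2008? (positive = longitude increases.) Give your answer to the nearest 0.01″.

sin φ = 0.057187, cos φ = 0.998363, sin λ = 0.769788, cos λ = 0.638300.
East component: ΔE = −sin λ·ΔX + cos λ·ΔY = −(0.769788)(582) + (0.638300)(589) = -72.06 m.
1° of latitude spans 3600 × 30.92 = 111312 m; at latitude φ, 1° of longitude spans that × cos φ = 111129.8 m, so Δλ = -72.06 / 111129.8 × 3600 = -2.334″.

Δλ = -2.33″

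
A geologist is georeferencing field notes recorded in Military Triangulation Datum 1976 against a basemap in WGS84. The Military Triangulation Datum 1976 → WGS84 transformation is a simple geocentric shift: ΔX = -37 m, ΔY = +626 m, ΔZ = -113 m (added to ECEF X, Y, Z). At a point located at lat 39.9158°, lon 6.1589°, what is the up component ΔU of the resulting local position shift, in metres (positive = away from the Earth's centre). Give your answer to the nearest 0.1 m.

ΔU = -49.2 m

At φ = 39.9158°, λ = 6.1589°: sin φ = 0.641661, cos φ = 0.766988, sin λ = 0.107286, cos λ = 0.994228.
ΔU = cos φ cos λ·ΔX + cos φ sin λ·ΔY + sin φ·ΔZ = (0.766988)(0.994228)(-37) + (0.766988)(0.107286)(626) + (0.641661)(-113) = -49.21 m.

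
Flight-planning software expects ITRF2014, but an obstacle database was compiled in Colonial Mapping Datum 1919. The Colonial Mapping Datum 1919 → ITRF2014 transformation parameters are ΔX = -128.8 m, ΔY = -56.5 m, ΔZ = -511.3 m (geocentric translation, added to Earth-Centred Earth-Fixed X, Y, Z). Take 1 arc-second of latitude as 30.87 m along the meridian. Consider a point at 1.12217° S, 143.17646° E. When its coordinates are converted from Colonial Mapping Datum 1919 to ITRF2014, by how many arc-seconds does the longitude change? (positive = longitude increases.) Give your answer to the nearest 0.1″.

sin φ = -0.019584, cos φ = 0.999808, sin λ = 0.599353, cos λ = -0.800485.
East component: ΔE = −sin λ·ΔX + cos λ·ΔY = −(0.599353)(-128.8) + (-0.800485)(-56.5) = 122.42 m.
1° of latitude spans 3600 × 30.87 = 111132 m; at latitude φ, 1° of longitude spans that × cos φ = 111110.7 m, so Δλ = 122.42 / 111110.7 × 3600 = 3.967″.

Δλ = 4.0″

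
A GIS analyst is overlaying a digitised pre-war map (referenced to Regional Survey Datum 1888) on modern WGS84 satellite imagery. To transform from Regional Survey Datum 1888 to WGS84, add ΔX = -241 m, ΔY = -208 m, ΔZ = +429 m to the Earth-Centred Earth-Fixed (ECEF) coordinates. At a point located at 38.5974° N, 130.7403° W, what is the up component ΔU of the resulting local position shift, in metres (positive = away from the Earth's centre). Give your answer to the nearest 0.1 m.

ΔU = 513.7 m

The local up (radial) axis is (cos φ cos λ, cos φ sin λ, sin φ), giving ΔU = 122.925 + 123.169 + 267.629 = 513.72 m.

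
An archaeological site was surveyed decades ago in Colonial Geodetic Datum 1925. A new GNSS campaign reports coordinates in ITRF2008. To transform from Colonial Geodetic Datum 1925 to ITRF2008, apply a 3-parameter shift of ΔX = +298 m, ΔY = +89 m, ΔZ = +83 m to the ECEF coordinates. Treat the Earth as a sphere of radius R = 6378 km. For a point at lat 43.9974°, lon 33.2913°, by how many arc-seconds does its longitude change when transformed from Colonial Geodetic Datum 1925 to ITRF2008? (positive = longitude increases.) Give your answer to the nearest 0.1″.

sin φ = 0.694626, cos φ = 0.719371, sin λ = 0.548896, cos λ = 0.835891.
East component: ΔE = −sin λ·ΔX + cos λ·ΔY = −(0.548896)(298) + (0.835891)(89) = -89.18 m.
1° of latitude spans πR/180 = 111317 m; at latitude φ, 1° of longitude spans that × cos φ = 80078.3 m, so Δλ = -89.18 / 80078.3 × 3600 = -4.009″.

Δλ = -4.0″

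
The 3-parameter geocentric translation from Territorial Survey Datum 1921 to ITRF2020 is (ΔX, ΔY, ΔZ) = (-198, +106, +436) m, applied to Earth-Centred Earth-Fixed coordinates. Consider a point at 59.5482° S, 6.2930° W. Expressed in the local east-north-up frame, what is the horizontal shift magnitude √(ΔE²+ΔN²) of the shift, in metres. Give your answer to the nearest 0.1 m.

93.3 m

The local east axis at (φ, λ) is (−sin λ, cos λ, 0), so ΔE = −sin(-6.2930°)·(-198) + cos(-6.2930°)·106 = 83.66 m.
The local north axis is (−sin φ cos λ, −sin φ sin λ, cos φ), giving ΔN = -169.659 − 10.016 + 220.971 = 41.30 m.
Horizontal magnitude = √(ΔE² + ΔN²) = √(83.66² + 41.30²) = 93.30 m.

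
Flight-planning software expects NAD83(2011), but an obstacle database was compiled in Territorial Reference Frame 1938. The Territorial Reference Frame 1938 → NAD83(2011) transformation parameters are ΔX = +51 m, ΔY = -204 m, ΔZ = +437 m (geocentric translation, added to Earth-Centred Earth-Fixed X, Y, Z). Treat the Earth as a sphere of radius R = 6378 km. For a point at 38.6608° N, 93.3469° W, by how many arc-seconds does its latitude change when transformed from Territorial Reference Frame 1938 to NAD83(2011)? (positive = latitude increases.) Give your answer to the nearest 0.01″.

Δφ = 6.98″

sin φ = 0.624709, cos φ = 0.780858, sin λ = -0.998294, cos λ = -0.058381.
North component: ΔN = −sin φ cos λ·ΔX − sin φ sin λ·ΔY + cos φ·ΔZ = −(0.624709)(-0.058381)(51) − (0.624709)(-0.998294)(-204) + (0.780858)(437) = 215.87 m.
1° of latitude spans πR/180 = 111317 m, so Δφ = 215.87 / 111317 × 3600 = 6.981″.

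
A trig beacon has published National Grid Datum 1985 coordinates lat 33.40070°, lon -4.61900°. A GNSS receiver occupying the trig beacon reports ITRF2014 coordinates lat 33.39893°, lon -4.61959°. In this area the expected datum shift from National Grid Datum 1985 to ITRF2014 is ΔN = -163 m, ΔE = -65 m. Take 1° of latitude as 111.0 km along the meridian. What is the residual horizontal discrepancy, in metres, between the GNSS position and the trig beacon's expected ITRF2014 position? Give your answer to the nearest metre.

Observed coordinate differences: Δφ = -0.00177°, Δλ = -0.00059°.
Converting to metres (1° lat = 111000 m, cos φ = 0.834841): observed ΔN = -196.5 m, observed ΔE = -54.7 m.
Subtracting the expected shift leaves a residual of -196.5 − (-163) = -33.5 m north and -54.7 − (-65) = 10.3 m east.
Residual distance = √((-33.5)² + 10.3²) = 35.0 m.

35 m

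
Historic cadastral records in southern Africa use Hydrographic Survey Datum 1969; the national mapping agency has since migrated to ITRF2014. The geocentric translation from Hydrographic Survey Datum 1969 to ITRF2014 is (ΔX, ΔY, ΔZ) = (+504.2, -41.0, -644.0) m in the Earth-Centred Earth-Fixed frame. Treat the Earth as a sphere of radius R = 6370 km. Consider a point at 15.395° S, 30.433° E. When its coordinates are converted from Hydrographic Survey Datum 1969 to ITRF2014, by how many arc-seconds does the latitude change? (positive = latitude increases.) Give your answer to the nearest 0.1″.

Δφ = -16.5″

sin φ = -0.265472, cos φ = 0.964119, sin λ = 0.506530, cos λ = 0.862222.
North component: ΔN = −sin φ cos λ·ΔX − sin φ sin λ·ΔY + cos φ·ΔZ = −(-0.265472)(0.862222)(504.2) − (-0.265472)(0.506530)(-41.0) + (0.964119)(-644.0) = -511.00 m.
1° of latitude spans πR/180 = 111177 m, so Δφ = -511.00 / 111177 × 3600 = -16.546″.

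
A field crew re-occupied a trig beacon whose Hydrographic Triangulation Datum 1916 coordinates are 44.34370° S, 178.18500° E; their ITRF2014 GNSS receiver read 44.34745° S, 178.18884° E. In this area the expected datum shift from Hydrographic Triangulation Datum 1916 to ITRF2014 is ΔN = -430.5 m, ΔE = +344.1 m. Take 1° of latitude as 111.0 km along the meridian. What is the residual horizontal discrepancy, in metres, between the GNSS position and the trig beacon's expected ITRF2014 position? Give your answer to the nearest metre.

Observed coordinate differences: Δφ = -0.00375°, Δλ = +0.00384°.
Converting to metres (1° lat = 111000 m, cos φ = 0.715160): observed ΔN = -416.3 m, observed ΔE = 304.8 m.
Subtracting the expected shift leaves a residual of -416.3 − (-430.5) = 14.2 m north and 304.8 − (344.1) = -39.3 m east.
Residual distance = √(14.2² + (-39.3)²) = 41.8 m.

42 m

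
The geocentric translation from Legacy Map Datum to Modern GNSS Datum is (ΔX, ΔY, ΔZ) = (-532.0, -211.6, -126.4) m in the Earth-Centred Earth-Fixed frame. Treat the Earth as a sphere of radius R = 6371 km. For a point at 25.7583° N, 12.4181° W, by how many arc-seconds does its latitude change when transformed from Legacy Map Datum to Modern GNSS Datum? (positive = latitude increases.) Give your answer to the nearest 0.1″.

sin φ = 0.434576, cos φ = 0.900635, sin λ = -0.215044, cos λ = 0.976604.
North component: ΔN = −sin φ cos λ·ΔX − sin φ sin λ·ΔY + cos φ·ΔZ = −(0.434576)(0.976604)(-532.0) − (0.434576)(-0.215044)(-211.6) + (0.900635)(-126.4) = 92.17 m.
1° of latitude spans πR/180 = 111195 m, so Δφ = 92.17 / 111195 × 3600 = 2.984″.

Δφ = 3.0″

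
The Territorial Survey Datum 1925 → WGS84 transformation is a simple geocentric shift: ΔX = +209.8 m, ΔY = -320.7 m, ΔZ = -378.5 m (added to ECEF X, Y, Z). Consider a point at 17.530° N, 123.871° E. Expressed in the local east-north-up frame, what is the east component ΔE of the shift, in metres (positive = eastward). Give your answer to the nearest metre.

ΔE = 5 m

At φ = 17.530°, λ = 123.871°: sin φ = 0.301205, cos φ = 0.953559, sin λ = 0.830294, cos λ = -0.557325.
ΔE = −sin λ·ΔX + cos λ·ΔY = −(0.830294)·(209.8) + (-0.557325)·(-320.7) = 4.54 m.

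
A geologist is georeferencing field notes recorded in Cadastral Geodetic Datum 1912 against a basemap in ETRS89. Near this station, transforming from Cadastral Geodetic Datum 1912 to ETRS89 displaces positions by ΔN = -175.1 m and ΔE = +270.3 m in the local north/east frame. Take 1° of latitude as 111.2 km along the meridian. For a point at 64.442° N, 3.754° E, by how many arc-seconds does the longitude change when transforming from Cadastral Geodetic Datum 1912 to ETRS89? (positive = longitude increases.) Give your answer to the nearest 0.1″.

At latitude 64.442°, cos φ = 0.431425.
1° of longitude at this latitude = 111.2 × cos φ = 47.97 km, so Δλ = 270.3 / 47974.4 = 0.0056343° = 20.283″.

Δλ = 20.3″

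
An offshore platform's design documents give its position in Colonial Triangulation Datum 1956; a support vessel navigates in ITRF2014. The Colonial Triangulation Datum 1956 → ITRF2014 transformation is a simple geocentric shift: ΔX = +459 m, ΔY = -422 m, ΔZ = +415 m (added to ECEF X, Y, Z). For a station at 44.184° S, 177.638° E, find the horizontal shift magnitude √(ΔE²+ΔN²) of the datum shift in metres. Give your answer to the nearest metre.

At φ = -44.184°, λ = 177.638°: sin φ = -0.696965, cos φ = 0.717105, sin λ = 0.041213, cos λ = -0.999150.
ΔE = −sin λ·ΔX + cos λ·ΔY = −(0.041213)·(459) + (-0.999150)·(-422) = 402.72 m.
ΔN = −sin φ cos λ·ΔX − sin φ sin λ·ΔY + cos φ·ΔZ = −(-0.696965)(-0.999150)(459) − (-0.696965)(0.041213)(-422) + (0.717105)(415) = -34.16 m.
Horizontal magnitude = √(ΔE² + ΔN²) = √(402.72² + (-34.16)²) = 404.17 m.

404 m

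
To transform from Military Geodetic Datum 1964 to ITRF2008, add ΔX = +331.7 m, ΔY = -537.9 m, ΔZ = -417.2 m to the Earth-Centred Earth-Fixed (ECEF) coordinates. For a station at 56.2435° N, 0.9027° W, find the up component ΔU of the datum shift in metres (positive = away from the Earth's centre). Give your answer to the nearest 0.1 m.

ΔU = -157.9 m

The local up (radial) axis is (cos φ cos λ, cos φ sin λ, sin φ), giving ΔU = 184.291 + 4.709 − 346.863 = -157.86 m.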